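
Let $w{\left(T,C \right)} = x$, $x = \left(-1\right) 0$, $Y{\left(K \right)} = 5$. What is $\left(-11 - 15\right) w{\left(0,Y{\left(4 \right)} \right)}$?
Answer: $0$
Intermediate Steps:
$x = 0$
$w{\left(T,C \right)} = 0$
$\left(-11 - 15\right) w{\left(0,Y{\left(4 \right)} \right)} = \left(-11 - 15\right) 0 = \left(-26\right) 0 = 0$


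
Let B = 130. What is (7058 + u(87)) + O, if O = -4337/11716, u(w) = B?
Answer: 84210271/11716 ≈ 7187.6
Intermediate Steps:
u(w) = 130
O = -4337/11716 (O = -4337*1/11716 = -4337/11716 ≈ -0.37018)
(7058 + u(87)) + O = (7058 + 130) - 4337/11716 = 7188 - 4337/11716 = 84210271/11716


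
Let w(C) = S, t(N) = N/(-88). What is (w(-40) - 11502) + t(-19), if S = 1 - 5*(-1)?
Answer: -1011629/88 ≈ -11496.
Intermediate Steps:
t(N) = -N/88 (t(N) = N*(-1/88) = -N/88)
S = 6 (S = 1 + 5 = 6)
w(C) = 6
(w(-40) - 11502) + t(-19) = (6 - 11502) - 1/88*(-19) = -11496 + 19/88 = -1011629/88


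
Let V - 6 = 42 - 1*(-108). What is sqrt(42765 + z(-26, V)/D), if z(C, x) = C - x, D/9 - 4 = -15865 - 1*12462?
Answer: sqrt(34305755522439)/28323 ≈ 206.80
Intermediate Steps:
V = 156 (V = 6 + (42 - 1*(-108)) = 6 + (42 + 108) = 6 + 150 = 156)
D = -254907 (D = 36 + 9*(-15865 - 1*12462) = 36 + 9*(-15865 - 12462) = 36 + 9*(-28327) = 36 - 254943 = -254907)
sqrt(42765 + z(-26, V)/D) = sqrt(42765 + (-26 - 1*156)/(-254907)) = sqrt(42765 + (-26 - 156)*(-1/254907)) = sqrt(42765 - 182*(-1/254907)) = sqrt(42765 + 182/254907) = sqrt(10901098037/254907) = sqrt(34305755522439)/28323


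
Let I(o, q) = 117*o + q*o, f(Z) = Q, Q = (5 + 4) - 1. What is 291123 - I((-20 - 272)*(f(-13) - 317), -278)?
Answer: 14817831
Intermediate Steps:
Q = 8 (Q = 9 - 1 = 8)
f(Z) = 8
I(o, q) = 117*o + o*q
291123 - I((-20 - 272)*(f(-13) - 317), -278) = 291123 - (-20 - 272)*(8 - 317)*(117 - 278) = 291123 - (-292*(-309))*(-161) = 291123 - 90228*(-161) = 291123 - 1*(-14526708) = 291123 + 14526708 = 14817831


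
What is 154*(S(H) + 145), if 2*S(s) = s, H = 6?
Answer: 22792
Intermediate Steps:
S(s) = s/2
154*(S(H) + 145) = 154*((½)*6 + 145) = 154*(3 + 145) = 154*148 = 22792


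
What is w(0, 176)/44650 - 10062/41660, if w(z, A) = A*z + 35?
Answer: -2239051/9300595 ≈ -0.24074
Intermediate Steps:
w(z, A) = 35 + A*z
w(0, 176)/44650 - 10062/41660 = (35 + 176*0)/44650 - 10062/41660 = (35 + 0)*(1/44650) - 10062*1/41660 = 35*(1/44650) - 5031/20830 = 7/8930 - 5031/20830 = -2239051/9300595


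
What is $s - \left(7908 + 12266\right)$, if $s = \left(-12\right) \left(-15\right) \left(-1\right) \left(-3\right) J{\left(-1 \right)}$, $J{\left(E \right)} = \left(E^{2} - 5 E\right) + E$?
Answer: $-17474$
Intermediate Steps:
$J{\left(E \right)} = E^{2} - 4 E$
$s = 2700$ ($s = \left(-12\right) \left(-15\right) \left(-1\right) \left(-3\right) \left(- (-4 - 1)\right) = 180 \cdot 3 \left(\left(-1\right) \left(-5\right)\right) = 180 \cdot 3 \cdot 5 = 180 \cdot 15 = 2700$)
$s - \left(7908 + 12266\right) = 2700 - \left(7908 + 12266\right) = 2700 - 20174 = -17474$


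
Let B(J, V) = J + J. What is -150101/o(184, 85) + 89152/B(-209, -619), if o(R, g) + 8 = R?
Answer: -3565135/3344 ≈ -1066.1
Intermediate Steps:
o(R, g) = -8 + R
B(J, V) = 2*J
-150101/o(184, 85) + 89152/B(-209, -619) = -150101/(-8 + 184) + 89152/((2*(-209))) = -150101/176 + 89152/(-418) = -150101*1/176 + 89152*(-1/418) = -150101/176 - 44576/209 = -3565135/3344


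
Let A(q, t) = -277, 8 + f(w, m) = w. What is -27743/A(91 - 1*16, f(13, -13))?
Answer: 27743/277 ≈ 100.16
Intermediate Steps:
f(w, m) = -8 + w
-27743/A(91 - 1*16, f(13, -13)) = -27743/(-277) = -27743*(-1/277) = 27743/277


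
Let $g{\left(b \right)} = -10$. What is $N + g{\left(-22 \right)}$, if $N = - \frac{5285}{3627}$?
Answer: $- \frac{41555}{3627} \approx -11.457$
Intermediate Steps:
$N = - \frac{5285}{3627}$ ($N = \left(-5285\right) \frac{1}{3627} = - \frac{5285}{3627} \approx -1.4571$)
$N + g{\left(-22 \right)} = - \frac{5285}{3627} - 10 = - \frac{41555}{3627}$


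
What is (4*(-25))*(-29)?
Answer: 2900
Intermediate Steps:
(4*(-25))*(-29) = -100*(-29) = 2900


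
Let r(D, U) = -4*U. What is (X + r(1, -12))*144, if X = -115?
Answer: -9648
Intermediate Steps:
(X + r(1, -12))*144 = (-115 - 4*(-12))*144 = (-115 + 48)*144 = -67*144 = -9648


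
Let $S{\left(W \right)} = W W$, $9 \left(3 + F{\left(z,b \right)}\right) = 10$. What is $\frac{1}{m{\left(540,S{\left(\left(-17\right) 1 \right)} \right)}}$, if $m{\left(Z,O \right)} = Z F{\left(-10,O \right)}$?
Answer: $- \frac{1}{1020} \approx -0.00098039$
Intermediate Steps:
$F{\left(z,b \right)} = - \frac{17}{9}$ ($F{\left(z,b \right)} = -3 + \frac{1}{9} \cdot 10 = -3 + \frac{10}{9} = - \frac{17}{9}$)
$S{\left(W \right)} = W^{2}$
$m{\left(Z,O \right)} = - \frac{17 Z}{9}$ ($m{\left(Z,O \right)} = Z \left(- \frac{17}{9}\right) = - \frac{17 Z}{9}$)
$\frac{1}{m{\left(540,S{\left(\left(-17\right) 1 \right)} \right)}} = \frac{1}{\left(- \frac{17}{9}\right) 540} = \frac{1}{-1020} = - \frac{1}{1020}$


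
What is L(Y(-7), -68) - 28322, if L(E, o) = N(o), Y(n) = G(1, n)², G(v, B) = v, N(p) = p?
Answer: -28390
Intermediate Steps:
Y(n) = 1 (Y(n) = 1² = 1)
L(E, o) = o
L(Y(-7), -68) - 28322 = -68 - 28322 = -28390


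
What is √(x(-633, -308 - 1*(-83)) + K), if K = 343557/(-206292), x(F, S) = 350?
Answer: √411773977271/34382 ≈ 18.664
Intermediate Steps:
K = -114519/68764 (K = 343557*(-1/206292) = -114519/68764 ≈ -1.6654)
√(x(-633, -308 - 1*(-83)) + K) = √(350 - 114519/68764) = √(23952881/68764) = √411773977271/34382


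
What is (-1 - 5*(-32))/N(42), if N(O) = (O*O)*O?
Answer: 53/24696 ≈ 0.0021461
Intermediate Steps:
N(O) = O**3 (N(O) = O**2*O = O**3)
(-1 - 5*(-32))/N(42) = (-1 - 5*(-32))/(42**3) = (-1 + 160)/74088 = 159*(1/74088) = 53/24696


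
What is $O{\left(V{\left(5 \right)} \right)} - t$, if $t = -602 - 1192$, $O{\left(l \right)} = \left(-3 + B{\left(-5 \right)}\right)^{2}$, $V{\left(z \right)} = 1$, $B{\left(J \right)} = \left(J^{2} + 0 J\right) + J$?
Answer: $2083$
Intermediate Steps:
$B{\left(J \right)} = J + J^{2}$ ($B{\left(J \right)} = \left(J^{2} + 0\right) + J = J^{2} + J = J + J^{2}$)
$O{\left(l \right)} = 289$ ($O{\left(l \right)} = \left(-3 - 5 \left(1 - 5\right)\right)^{2} = \left(-3 - -20\right)^{2} = \left(-3 + 20\right)^{2} = 17^{2} = 289$)
$t = -1794$
$O{\left(V{\left(5 \right)} \right)} - t = 289 - -1794 = 289 + 1794 = 2083$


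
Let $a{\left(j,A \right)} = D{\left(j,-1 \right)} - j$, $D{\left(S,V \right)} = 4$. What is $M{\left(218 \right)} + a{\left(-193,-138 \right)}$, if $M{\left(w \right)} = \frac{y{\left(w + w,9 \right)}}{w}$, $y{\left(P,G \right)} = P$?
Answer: $199$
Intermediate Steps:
$a{\left(j,A \right)} = 4 - j$
$M{\left(w \right)} = 2$ ($M{\left(w \right)} = \frac{w + w}{w} = \frac{2 w}{w} = 2$)
$M{\left(218 \right)} + a{\left(-193,-138 \right)} = 2 + \left(4 - -193\right) = 2 + \left(4 + 193\right) = 2 + 197 = 199$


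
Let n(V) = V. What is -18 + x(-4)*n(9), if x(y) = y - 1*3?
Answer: -81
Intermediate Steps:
x(y) = -3 + y (x(y) = y - 3 = -3 + y)
-18 + x(-4)*n(9) = -18 + (-3 - 4)*9 = -18 - 7*9 = -18 - 63 = -81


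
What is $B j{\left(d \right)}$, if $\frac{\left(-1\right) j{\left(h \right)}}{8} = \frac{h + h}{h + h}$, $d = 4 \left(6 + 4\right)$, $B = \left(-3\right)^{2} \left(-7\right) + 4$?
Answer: $472$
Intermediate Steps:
$B = -59$ ($B = 9 \left(-7\right) + 4 = -63 + 4 = -59$)
$d = 40$ ($d = 4 \cdot 10 = 40$)
$j{\left(h \right)} = -8$ ($j{\left(h \right)} = - 8 \frac{h + h}{h + h} = - 8 \frac{2 h}{2 h} = - 8 \cdot 2 h \frac{1}{2 h} = \left(-8\right) 1 = -8$)
$B j{\left(d \right)} = \left(-59\right) \left(-8\right) = 472$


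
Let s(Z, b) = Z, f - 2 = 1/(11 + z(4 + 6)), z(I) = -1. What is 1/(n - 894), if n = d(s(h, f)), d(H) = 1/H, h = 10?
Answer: -10/8939 ≈ -0.0011187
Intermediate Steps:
f = 21/10 (f = 2 + 1/(11 - 1) = 2 + 1/10 = 2 + ⅒ = 21/10 ≈ 2.1000)
n = ⅒ (n = 1/10 = ⅒ ≈ 0.10000)
1/(n - 894) = 1/(⅒ - 894) = 1/(-8939/10) = -10/8939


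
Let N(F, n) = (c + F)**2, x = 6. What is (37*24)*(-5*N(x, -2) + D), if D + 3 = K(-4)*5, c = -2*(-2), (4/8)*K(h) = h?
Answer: -482184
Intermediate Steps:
K(h) = 2*h
c = 4
D = -43 (D = -3 + (2*(-4))*5 = -3 - 8*5 = -3 - 40 = -43)
N(F, n) = (4 + F)**2
(37*24)*(-5*N(x, -2) + D) = (37*24)*(-5*(4 + 6)**2 - 43) = 888*(-5*10**2 - 43) = 888*(-5*100 - 43) = 888*(-500 - 43) = 888*(-543) = -482184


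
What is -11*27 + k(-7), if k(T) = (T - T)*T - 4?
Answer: -301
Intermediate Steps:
k(T) = -4 (k(T) = 0*T - 4 = 0 - 4 = -4)
-11*27 + k(-7) = -11*27 - 4 = -297 - 4 = -301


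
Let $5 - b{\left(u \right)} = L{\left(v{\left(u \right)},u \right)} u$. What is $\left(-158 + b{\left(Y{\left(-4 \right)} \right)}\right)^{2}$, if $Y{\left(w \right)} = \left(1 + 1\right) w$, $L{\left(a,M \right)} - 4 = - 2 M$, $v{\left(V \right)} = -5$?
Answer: $49$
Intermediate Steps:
$L{\left(a,M \right)} = 4 - 2 M$
$Y{\left(w \right)} = 2 w$
$b{\left(u \right)} = 5 - u \left(4 - 2 u\right)$ ($b{\left(u \right)} = 5 - \left(4 - 2 u\right) u = 5 - u \left(4 - 2 u\right)$)
$\left(-158 + b{\left(Y{\left(-4 \right)} \right)}\right)^{2} = \left(-158 + \left(5 + 2 \cdot 2 \left(-4\right) \left(-2 + 2 \left(-4\right)\right)\right)\right)^{2} = \left(-158 + \left(5 + 2 \left(-8\right) \left(-2 - 8\right)\right)\right)^{2} = \left(-158 + \left(5 + 2 \left(-8\right) \left(-10\right)\right)\right)^{2} = \left(-158 + \left(5 + 160\right)\right)^{2} = \left(-158 + 165\right)^{2} = 7^{2} = 49$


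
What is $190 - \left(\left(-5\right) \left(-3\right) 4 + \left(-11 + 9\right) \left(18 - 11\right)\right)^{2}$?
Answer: $-1926$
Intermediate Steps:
$190 - \left(\left(-5\right) \left(-3\right) 4 + \left(-11 + 9\right) \left(18 - 11\right)\right)^{2} = 190 - \left(15 \cdot 4 - 14\right)^{2} = 190 - \left(60 - 14\right)^{2} = 190 - 46^{2} = 190 - 2116 = -1926$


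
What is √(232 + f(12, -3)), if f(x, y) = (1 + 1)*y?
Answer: √226 ≈ 15.033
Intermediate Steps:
f(x, y) = 2*y
√(232 + f(12, -3)) = √(232 + 2*(-3)) = √(232 - 6) = √226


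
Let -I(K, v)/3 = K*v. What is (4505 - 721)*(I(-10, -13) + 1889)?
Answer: 5672216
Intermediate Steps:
I(K, v) = -3*K*v
(4505 - 721)*(I(-10, -13) + 1889) = (4505 - 721)*(-3*(-10)*(-13) + 1889) = 3784*(-390 + 1889) = 3784*1499 = 5672216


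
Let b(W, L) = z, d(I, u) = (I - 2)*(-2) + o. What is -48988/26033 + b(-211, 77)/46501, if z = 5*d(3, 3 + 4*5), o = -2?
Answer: -325501664/172937219 ≈ -1.8822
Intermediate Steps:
d(I, u) = 2 - 2*I (d(I, u) = (I - 2)*(-2) - 2 = (-2 + I)*(-2) - 2 = (4 - 2*I) - 2 = 2 - 2*I)
z = -20 (z = 5*(2 - 2*3) = 5*(2 - 6) = 5*(-4) = -20)
b(W, L) = -20
-48988/26033 + b(-211, 77)/46501 = -48988/26033 - 20/46501 = -325501664/172937219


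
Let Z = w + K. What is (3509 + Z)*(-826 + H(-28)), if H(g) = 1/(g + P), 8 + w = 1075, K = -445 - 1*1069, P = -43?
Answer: -179577114/71 ≈ -2.5293e+6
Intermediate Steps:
K = -1514 (K = -445 - 1069 = -1514)
w = 1067 (w = -8 + 1075 = 1067)
H(g) = 1/(-43 + g) (H(g) = 1/(g - 43) = 1/(-43 + g))
Z = -447 (Z = 1067 - 1514 = -447)
(3509 + Z)*(-826 + H(-28)) = (3509 - 447)*(-826 + 1/(-43 - 28)) = 3062*(-826 + 1/(-71)) = 3062*(-826 - 1/71) = 3062*(-58647/71) = -179577114/71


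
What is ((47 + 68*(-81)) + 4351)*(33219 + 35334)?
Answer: -76093830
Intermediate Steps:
((47 + 68*(-81)) + 4351)*(33219 + 35334) = ((47 - 5508) + 4351)*68553 = (-5461 + 4351)*68553 = -1110*68553 = -76093830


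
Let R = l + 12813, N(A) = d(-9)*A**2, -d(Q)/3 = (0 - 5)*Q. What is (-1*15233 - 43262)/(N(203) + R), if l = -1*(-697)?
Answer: 11699/1109941 ≈ 0.010540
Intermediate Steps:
l = 697
d(Q) = 15*Q (d(Q) = -3*(0 - 5)*Q = -(-15)*Q = 15*Q)
N(A) = -135*A**2 (N(A) = (15*(-9))*A**2 = -135*A**2)
R = 13510 (R = 697 + 12813 = 13510)
(-1*15233 - 43262)/(N(203) + R) = (-1*15233 - 43262)/(-135*203**2 + 13510) = (-15233 - 43262)/(-135*41209 + 13510) = -58495/(-5563215 + 13510) = -58495/(-5549705) = -58495*(-1/5549705) = 11699/1109941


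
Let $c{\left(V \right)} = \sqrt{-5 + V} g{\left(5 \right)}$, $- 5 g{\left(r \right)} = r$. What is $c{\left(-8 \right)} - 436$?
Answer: $-436 - i \sqrt{13} \approx -436.0 - 3.6056 i$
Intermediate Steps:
$g{\left(r \right)} = - \frac{r}{5}$
$c{\left(V \right)} = - \sqrt{-5 + V}$ ($c{\left(V \right)} = \sqrt{-5 + V} \left(\left(- \frac{1}{5}\right) 5\right) = \sqrt{-5 + V} \left(-1\right) = - \sqrt{-5 + V}$)
$c{\left(-8 \right)} - 436 = - \sqrt{-5 - 8} - 436 = - \sqrt{-13} - 436 = - i \sqrt{13} - 436 = -436 - i \sqrt{13}$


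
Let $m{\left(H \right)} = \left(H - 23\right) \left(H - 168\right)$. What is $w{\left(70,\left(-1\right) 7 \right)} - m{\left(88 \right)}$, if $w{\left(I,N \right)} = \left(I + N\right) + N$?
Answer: $5256$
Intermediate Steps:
$w{\left(I,N \right)} = I + 2 N$
$m{\left(H \right)} = \left(-168 + H\right) \left(-23 + H\right)$ ($m{\left(H \right)} = \left(-23 + H\right) \left(-168 + H\right) = \left(-168 + H\right) \left(-23 + H\right)$)
$w{\left(70,\left(-1\right) 7 \right)} - m{\left(88 \right)} = \left(70 + 2 \left(\left(-1\right) 7\right)\right) - \left(3864 + 88^{2} - 16808\right) = \left(70 + 2 \left(-7\right)\right) - \left(3864 + 7744 - 16808\right) = \left(70 - 14\right) - -5200 = 56 + 5200 = 5256$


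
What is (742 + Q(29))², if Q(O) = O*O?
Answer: 2505889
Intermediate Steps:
Q(O) = O²
(742 + Q(29))² = (742 + 29²)² = (742 + 841)² = 1583² = 2505889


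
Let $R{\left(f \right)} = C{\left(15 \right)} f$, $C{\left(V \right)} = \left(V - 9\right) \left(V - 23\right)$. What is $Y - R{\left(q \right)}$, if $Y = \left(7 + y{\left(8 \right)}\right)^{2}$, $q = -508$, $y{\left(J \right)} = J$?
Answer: $-24159$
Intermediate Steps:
$C{\left(V \right)} = \left(-23 + V\right) \left(-9 + V\right)$ ($C{\left(V \right)} = \left(-9 + V\right) \left(-23 + V\right) = \left(-23 + V\right) \left(-9 + V\right)$)
$Y = 225$ ($Y = \left(7 + 8\right)^{2} = 15^{2} = 225$)
$R{\left(f \right)} = - 48 f$ ($R{\left(f \right)} = \left(207 + 15^{2} - 480\right) f = \left(207 + 225 - 480\right) f = - 48 f$)
$Y - R{\left(q \right)} = 225 - \left(-48\right) \left(-508\right) = 225 - 24384 = -24159$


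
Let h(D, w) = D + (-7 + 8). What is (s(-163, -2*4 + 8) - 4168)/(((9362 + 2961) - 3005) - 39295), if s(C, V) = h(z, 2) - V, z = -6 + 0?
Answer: 4173/29977 ≈ 0.13921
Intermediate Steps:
z = -6
h(D, w) = 1 + D (h(D, w) = D + 1 = 1 + D)
s(C, V) = -5 - V (s(C, V) = (1 - 6) - V = -5 - V)
(s(-163, -2*4 + 8) - 4168)/(((9362 + 2961) - 3005) - 39295) = ((-5 - (-2*4 + 8)) - 4168)/(((9362 + 2961) - 3005) - 39295) = ((-5 - (-8 + 8)) - 4168)/((12323 - 3005) - 39295) = ((-5 - 1*0) - 4168)/(9318 - 39295) = ((-5 + 0) - 4168)/(-29977) = (-5 - 4168)*(-1/29977) = -4173*(-1/29977) = 4173/29977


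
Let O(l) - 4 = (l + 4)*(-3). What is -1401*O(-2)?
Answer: 2802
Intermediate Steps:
O(l) = -8 - 3*l (O(l) = 4 + (l + 4)*(-3) = 4 + (4 + l)*(-3) = 4 + (-12 - 3*l) = -8 - 3*l)
-1401*O(-2) = -1401*(-8 - 3*(-2)) = -1401*(-8 + 6) = -1401*(-2) = 2802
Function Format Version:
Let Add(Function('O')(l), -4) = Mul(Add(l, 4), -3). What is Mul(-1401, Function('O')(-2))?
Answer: 2802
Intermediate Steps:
Function('O')(l) = Add(-8, Mul(-3, l)) (Function('O')(l) = Add(4, Mul(Add(l, 4), -3)) = Add(4, Mul(Add(4, l), -3)) = Add(4, Add(-12, Mul(-3, l))) = Add(-8, Mul(-3, l)))
Mul(-1401, Function('O')(-2)) = Mul(-1401, Add(-8, Mul(-3, -2))) = Mul(-1401, Add(-8, 6)) = Mul(-1401, -2) = 2802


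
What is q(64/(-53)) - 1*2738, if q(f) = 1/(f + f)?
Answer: -350517/128 ≈ -2738.4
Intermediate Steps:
q(f) = 1/(2*f)
q(64/(-53)) - 1*2738 = 1/(2*((64/(-53)))) - 1*2738 = 1/(2*((64*(-1/53)))) - 2738 = 1/(2*(-64/53)) - 2738 = (1/2)*(-53/64) - 2738 = -53/128 - 2738 = -350517/128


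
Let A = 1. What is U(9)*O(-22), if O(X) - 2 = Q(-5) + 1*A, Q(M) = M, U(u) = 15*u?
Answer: -270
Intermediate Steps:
O(X) = -2 (O(X) = 2 + (-5 + 1*1) = 2 + (-5 + 1) = 2 - 4 = -2)
U(9)*O(-22) = (15*9)*(-2) = 135*(-2) = -270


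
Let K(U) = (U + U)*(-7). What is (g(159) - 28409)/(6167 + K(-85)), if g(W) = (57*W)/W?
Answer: -28352/7357 ≈ -3.8537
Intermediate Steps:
g(W) = 57
K(U) = -14*U (K(U) = (2*U)*(-7) = -14*U)
(g(159) - 28409)/(6167 + K(-85)) = (57 - 28409)/(6167 - 14*(-85)) = -28352/(6167 + 1190) = -28352/7357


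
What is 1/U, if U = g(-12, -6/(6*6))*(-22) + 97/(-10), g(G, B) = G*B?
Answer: -10/537 ≈ -0.018622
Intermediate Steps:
g(G, B) = B*G
U = -537/10 (U = (-6/(6*6)*(-12))*(-22) + 97/(-10) = (-6/36*(-12))*(-22) + 97*(-1/10) = (-6*1/36*(-12))*(-22) - 97/10 = -1/6*(-12)*(-22) - 97/10 = 2*(-22) - 97/10 = -44 - 97/10 = -537/10 ≈ -53.700)
1/U = 1/(-537/10) = -10/537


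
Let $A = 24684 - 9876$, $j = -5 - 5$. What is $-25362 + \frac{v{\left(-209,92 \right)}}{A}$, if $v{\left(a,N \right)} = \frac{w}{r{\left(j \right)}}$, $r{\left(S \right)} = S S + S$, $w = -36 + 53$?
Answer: $- \frac{33800444623}{1332720} \approx -25362.0$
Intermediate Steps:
$w = 17$
$j = -10$
$A = 14808$ ($A = 24684 - 9876 = 14808$)
$r{\left(S \right)} = S + S^{2}$ ($r{\left(S \right)} = S^{2} + S = S + S^{2}$)
$v{\left(a,N \right)} = \frac{17}{90}$ ($v{\left(a,N \right)} = \frac{17}{\left(-10\right) \left(1 - 10\right)} = \frac{17}{\left(-10\right) \left(-9\right)} = \frac{17}{90}$)
$-25362 + \frac{v{\left(-209,92 \right)}}{A} = -25362 + \frac{17}{90 \cdot 14808} = -25362 + \frac{17}{90} \cdot \frac{1}{14808} = -25362 + \frac{17}{1332720} = - \frac{33800444623}{1332720}$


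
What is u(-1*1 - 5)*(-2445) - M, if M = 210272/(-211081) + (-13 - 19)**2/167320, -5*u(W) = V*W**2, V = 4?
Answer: 310874048662352/4414759115 ≈ 70417.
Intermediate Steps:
u(W) = -4*W**2/5
M = -4370820512/4414759115 (M = 210272*(-1/211081) + (-32)**2*(1/167320) = -210272/211081 + 1024*(1/167320) = -210272/211081 + 128/20915 = -4370820512/4414759115 ≈ -0.99005)
u(-1*1 - 5)*(-2445) - M = -4*(-1*1 - 5)**2/5*(-2445) - 1*(-4370820512/4414759115) = -4*(-1 - 5)**2/5*(-2445) + 4370820512/4414759115 = -4/5*(-6)**2*(-2445) + 4370820512/4414759115 = -4/5*36*(-2445) + 4370820512/4414759115 = -144/5*(-2445) + 4370820512/4414759115 = 70416 + 4370820512/4414759115 = 310874048662352/4414759115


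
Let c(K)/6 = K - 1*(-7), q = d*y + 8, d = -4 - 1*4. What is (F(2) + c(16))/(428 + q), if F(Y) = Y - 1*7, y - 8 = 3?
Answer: 133/348 ≈ 0.38218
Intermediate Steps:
y = 11 (y = 8 + 3 = 11)
d = -8 (d = -4 - 4 = -8)
F(Y) = -7 + Y (F(Y) = Y - 7 = -7 + Y)
q = -80 (q = -8*11 + 8 = -88 + 8 = -80)
c(K) = 42 + 6*K (c(K) = 6*(K - 1*(-7)) = 6*(K + 7) = 6*(7 + K) = 42 + 6*K)
(F(2) + c(16))/(428 + q) = ((-7 + 2) + (42 + 6*16))/(428 - 80) = (-5 + (42 + 96))/348 = (-5 + 138)*(1/348) = 133*(1/348) = 133/348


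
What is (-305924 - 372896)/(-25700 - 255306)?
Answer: 339410/140503 ≈ 2.4157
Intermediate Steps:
(-305924 - 372896)/(-25700 - 255306) = -678820/(-281006) = -678820*(-1/281006) = 339410/140503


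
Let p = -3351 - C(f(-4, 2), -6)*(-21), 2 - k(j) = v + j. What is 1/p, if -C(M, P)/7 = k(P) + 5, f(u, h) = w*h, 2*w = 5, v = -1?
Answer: -1/5409 ≈ -0.00018488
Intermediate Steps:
w = 5/2 (w = (1/2)*5 = 5/2 ≈ 2.5000)
k(j) = 3 - j (k(j) = 2 - (-1 + j) = 2 + (1 - j) = 3 - j)
f(u, h) = 5*h/2
C(M, P) = -56 + 7*P (C(M, P) = -7*((3 - P) + 5) = -7*(8 - P) = -56 + 7*P)
p = -5409 (p = -3351 - (-56 + 7*(-6))*(-21) = -3351 - (-56 - 42)*(-21) = -3351 - (-98)*(-21) = -3351 - 1*2058 = -3351 - 2058 = -5409)
1/p = 1/(-5409) = -1/5409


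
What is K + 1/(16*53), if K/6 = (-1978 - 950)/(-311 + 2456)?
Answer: -4965173/606320 ≈ -8.1890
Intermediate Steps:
K = -5856/715 (K = 6*((-1978 - 950)/(-311 + 2456)) = 6*(-2928/2145) = 6*(-2928*1/2145) = 6*(-976/715) = -5856/715 ≈ -8.1902)
K + 1/(16*53) = -5856/715 + 1/(16*53) = -5856/715 + 1/848 = -4965173/606320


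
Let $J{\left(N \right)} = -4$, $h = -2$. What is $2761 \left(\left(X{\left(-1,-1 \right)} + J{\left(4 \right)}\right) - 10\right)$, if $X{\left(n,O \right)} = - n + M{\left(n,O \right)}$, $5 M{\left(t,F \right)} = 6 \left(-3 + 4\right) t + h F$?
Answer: $- \frac{190509}{5} \approx -38102.0$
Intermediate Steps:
$M{\left(t,F \right)} = - \frac{2 F}{5} + \frac{6 t}{5}$ ($M{\left(t,F \right)} = \frac{6 \left(-3 + 4\right) t - 2 F}{5} = \frac{6 \cdot 1 t - 2 F}{5} = \frac{6 t - 2 F}{5} = \frac{- 2 F + 6 t}{5} = - \frac{2 F}{5} + \frac{6 t}{5}$)
$X{\left(n,O \right)} = - \frac{2 O}{5} + \frac{n}{5}$ ($X{\left(n,O \right)} = - n - \left(- \frac{6 n}{5} + \frac{2 O}{5}\right) = - \frac{2 O}{5} + \frac{n}{5}$)
$2761 \left(\left(X{\left(-1,-1 \right)} + J{\left(4 \right)}\right) - 10\right) = 2761 \left(\left(\left(\left(- \frac{2}{5}\right) \left(-1\right) + \frac{1}{5} \left(-1\right)\right) - 4\right) - 10\right) = 2761 \left(\left(\left(\frac{2}{5} - \frac{1}{5}\right) - 4\right) - 10\right) = 2761 \left(\left(\frac{1}{5} - 4\right) - 10\right) = 2761 \left(- \frac{19}{5} - 10\right) = 2761 \left(- \frac{69}{5}\right) = - \frac{190509}{5}$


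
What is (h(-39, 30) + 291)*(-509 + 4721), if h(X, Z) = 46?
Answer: 1419444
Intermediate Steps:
(h(-39, 30) + 291)*(-509 + 4721) = (46 + 291)*(-509 + 4721) = 337*4212 = 1419444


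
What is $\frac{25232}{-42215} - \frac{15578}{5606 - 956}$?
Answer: $- \frac{77495407}{19629975} \approx -3.9478$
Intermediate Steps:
$\frac{25232}{-42215} - \frac{15578}{5606 - 956} = 25232 \left(- \frac{1}{42215}\right) - \frac{15578}{4650} = - \frac{25232}{42215} - \frac{7789}{2325} = - \frac{77495407}{19629975}$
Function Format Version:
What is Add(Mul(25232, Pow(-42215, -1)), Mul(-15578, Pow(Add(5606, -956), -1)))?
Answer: Rational(-77495407, 19629975) ≈ -3.9478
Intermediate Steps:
Add(Mul(25232, Pow(-42215, -1)), Mul(-15578, Pow(Add(5606, -956), -1))) = Add(Mul(25232, Rational(-1, 42215)), Mul(-15578, Pow(4650, -1))) = Add(Rational(-25232, 42215), Mul(-15578, Rational(1, 4650))) = Add(Rational(-25232, 42215), Rational(-7789, 2325)) = Rational(-77495407, 19629975)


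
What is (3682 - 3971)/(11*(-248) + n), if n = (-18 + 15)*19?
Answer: 289/2785 ≈ 0.10377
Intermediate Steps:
n = -57 (n = -3*19 = -57)
(3682 - 3971)/(11*(-248) + n) = (3682 - 3971)/(11*(-248) - 57) = -289/(-2728 - 57) = -289/(-2785) = -289*(-1/2785) = 289/2785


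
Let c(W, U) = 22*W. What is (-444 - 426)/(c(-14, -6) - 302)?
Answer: 87/61 ≈ 1.4262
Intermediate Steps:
(-444 - 426)/(c(-14, -6) - 302) = (-444 - 426)/(22*(-14) - 302) = -870/(-308 - 302) = -870/(-610) = -870*(-1/610) = 87/61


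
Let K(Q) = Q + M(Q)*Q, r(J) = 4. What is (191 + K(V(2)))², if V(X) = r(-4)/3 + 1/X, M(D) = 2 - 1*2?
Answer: 1338649/36 ≈ 37185.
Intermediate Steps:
M(D) = 0 (M(D) = 2 - 2 = 0)
V(X) = 4/3 + 1/X
K(Q) = Q (K(Q) = Q + 0*Q = Q + 0 = Q)
(191 + K(V(2)))² = (191 + (4/3 + 1/2))² = (191 + (4/3 + ½))² = (191 + 11/6)² = (1157/6)² = 1338649/36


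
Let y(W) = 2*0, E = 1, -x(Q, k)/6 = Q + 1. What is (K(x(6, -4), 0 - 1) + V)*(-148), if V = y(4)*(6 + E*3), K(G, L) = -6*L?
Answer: -888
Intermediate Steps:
x(Q, k) = -6 - 6*Q (x(Q, k) = -6*(Q + 1) = -6*(1 + Q) = -6 - 6*Q)
y(W) = 0
V = 0 (V = 0*(6 + 1*3) = 0*(6 + 3) = 0*9 = 0)
(K(x(6, -4), 0 - 1) + V)*(-148) = (-6*(0 - 1) + 0)*(-148) = (-6*(-1) + 0)*(-148) = (6 + 0)*(-148) = 6*(-148) = -888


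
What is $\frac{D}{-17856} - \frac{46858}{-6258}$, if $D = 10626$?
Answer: $\frac{3056345}{443424} \approx 6.8926$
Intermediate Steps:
$\frac{D}{-17856} - \frac{46858}{-6258} = \frac{10626}{-17856} - \frac{46858}{-6258} = 10626 \left(- \frac{1}{17856}\right) - - \frac{3347}{447} = - \frac{1771}{2976} + \frac{3347}{447} = \frac{3056345}{443424}$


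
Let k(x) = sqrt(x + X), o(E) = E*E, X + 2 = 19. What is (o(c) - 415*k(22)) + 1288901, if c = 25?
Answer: 1289526 - 415*sqrt(39) ≈ 1.2869e+6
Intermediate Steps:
X = 17 (X = -2 + 19 = 17)
o(E) = E**2
k(x) = sqrt(17 + x) (k(x) = sqrt(x + 17) = sqrt(17 + x))
(o(c) - 415*k(22)) + 1288901 = (25**2 - 415*sqrt(17 + 22)) + 1288901 = (625 - 415*sqrt(39)) + 1288901 = 1289526 - 415*sqrt(39)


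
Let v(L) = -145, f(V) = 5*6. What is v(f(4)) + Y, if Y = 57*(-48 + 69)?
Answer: 1052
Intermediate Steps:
f(V) = 30
Y = 1197 (Y = 57*21 = 1197)
v(f(4)) + Y = -145 + 1197 = 1052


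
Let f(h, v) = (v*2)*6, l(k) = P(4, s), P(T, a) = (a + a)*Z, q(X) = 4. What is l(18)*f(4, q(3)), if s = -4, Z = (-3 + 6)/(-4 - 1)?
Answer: 1152/5 ≈ 230.40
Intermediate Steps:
Z = -⅗ (Z = 3/(-5) = 3*(-⅕) = -⅗ ≈ -0.60000)
P(T, a) = -6*a/5 (P(T, a) = (a + a)*(-⅗) = (2*a)*(-⅗) = -6*a/5)
l(k) = 24/5 (l(k) = -6/5*(-4) = 24/5)
f(h, v) = 12*v (f(h, v) = (2*v)*6 = 12*v)
l(18)*f(4, q(3)) = 24*(12*4)/5 = (24/5)*48 = 1152/5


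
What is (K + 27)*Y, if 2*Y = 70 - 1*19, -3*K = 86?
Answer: -85/2 ≈ -42.500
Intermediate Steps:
K = -86/3 (K = -⅓*86 = -86/3 ≈ -28.667)
Y = 51/2 (Y = (70 - 1*19)/2 = (70 - 19)/2 = (½)*51 = 51/2 ≈ 25.500)
(K + 27)*Y = (-86/3 + 27)*(51/2) = -5/3*51/2 = -85/2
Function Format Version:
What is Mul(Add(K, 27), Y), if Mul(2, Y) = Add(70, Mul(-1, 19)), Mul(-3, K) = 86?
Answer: Rational(-85, 2) ≈ -42.500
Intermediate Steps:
K = Rational(-86, 3) (K = Mul(Rational(-1, 3), 86) = Rational(-86, 3) ≈ -28.667)
Y = Rational(51, 2) (Y = Mul(Rational(1, 2), Add(70, Mul(-1, 19))) = Mul(Rational(1, 2), Add(70, -19)) = Mul(Rational(1, 2), 51) = Rational(51, 2) ≈ 25.500)
Mul(Add(K, 27), Y) = Mul(Add(Rational(-86, 3), 27), Rational(51, 2)) = Mul(Rational(-5, 3), Rational(51, 2)) = Rational(-85, 2)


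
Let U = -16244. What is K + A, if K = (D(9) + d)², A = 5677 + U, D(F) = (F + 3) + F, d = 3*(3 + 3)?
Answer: -9046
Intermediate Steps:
d = 18 (d = 3*6 = 18)
D(F) = 3 + 2*F (D(F) = (3 + F) + F = 3 + 2*F)
A = -10567 (A = 5677 - 16244 = -10567)
K = 1521 (K = ((3 + 2*9) + 18)² = ((3 + 18) + 18)² = (21 + 18)² = 39² = 1521)
K + A = 1521 - 10567 = -9046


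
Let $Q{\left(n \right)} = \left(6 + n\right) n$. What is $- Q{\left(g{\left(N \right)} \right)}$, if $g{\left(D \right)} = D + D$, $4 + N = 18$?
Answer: $-952$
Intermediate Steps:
$N = 14$ ($N = -4 + 18 = 14$)
$g{\left(D \right)} = 2 D$
$Q{\left(n \right)} = n \left(6 + n\right)$
$- Q{\left(g{\left(N \right)} \right)} = - 2 \cdot 14 \left(6 + 2 \cdot 14\right) = - 28 \left(6 + 28\right) = - 28 \cdot 34 = \left(-1\right) 952 = -952$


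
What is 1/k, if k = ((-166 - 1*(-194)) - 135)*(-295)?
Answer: 1/31565 ≈ 3.1681e-5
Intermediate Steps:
k = 31565 (k = ((-166 + 194) - 135)*(-295) = (28 - 135)*(-295) = -107*(-295) = 31565)
1/k = 1/31565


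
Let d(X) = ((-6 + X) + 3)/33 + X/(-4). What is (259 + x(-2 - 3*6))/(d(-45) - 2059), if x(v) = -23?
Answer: -10384/90165 ≈ -0.11517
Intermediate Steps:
d(X) = -1/11 - 29*X/132 (d(X) = (-3 + X)*(1/33) + X*(-¼) = (-1/11 + X/33) - X/4 = -1/11 - 29*X/132)
(259 + x(-2 - 3*6))/(d(-45) - 2059) = (259 - 23)/((-1/11 - 29/132*(-45)) - 2059) = 236/((-1/11 + 435/44) - 2059) = 236/(431/44 - 2059) = 236/(-90165/44) = 236*(-44/90165) = -10384/90165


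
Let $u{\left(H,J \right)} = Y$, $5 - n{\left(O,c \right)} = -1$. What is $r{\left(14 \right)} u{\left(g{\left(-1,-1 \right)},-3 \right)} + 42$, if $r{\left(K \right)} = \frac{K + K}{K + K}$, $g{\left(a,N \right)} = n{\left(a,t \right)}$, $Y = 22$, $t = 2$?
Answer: $64$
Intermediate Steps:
$n{\left(O,c \right)} = 6$ ($n{\left(O,c \right)} = 5 - -1 = 5 + 1 = 6$)
$g{\left(a,N \right)} = 6$
$r{\left(K \right)} = 1$ ($r{\left(K \right)} = \frac{2 K}{2 K} = 2 K \frac{1}{2 K} = 1$)
$u{\left(H,J \right)} = 22$
$r{\left(14 \right)} u{\left(g{\left(-1,-1 \right)},-3 \right)} + 42 = 1 \cdot 22 + 42 = 22 + 42 = 64$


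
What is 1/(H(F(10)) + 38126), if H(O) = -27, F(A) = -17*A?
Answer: 1/38099 ≈ 2.6247e-5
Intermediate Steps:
1/(H(F(10)) + 38126) = 1/(-27 + 38126) = 1/38099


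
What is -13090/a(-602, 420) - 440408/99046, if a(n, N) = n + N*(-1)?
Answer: 30229113/3615179 ≈ 8.3617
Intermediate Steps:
a(n, N) = n - N
-13090/a(-602, 420) - 440408/99046 = -13090/(-602 - 1*420) - 440408/99046 = -13090/(-602 - 420) - 440408*1/99046 = -13090/(-1022) - 220204/49523 = -13090*(-1/1022) - 220204/49523 = 935/73 - 220204/49523 = 30229113/3615179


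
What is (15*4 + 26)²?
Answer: 7396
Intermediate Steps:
(15*4 + 26)² = (60 + 26)² = 86² = 7396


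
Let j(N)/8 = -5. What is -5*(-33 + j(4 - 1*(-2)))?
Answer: 365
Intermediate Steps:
j(N) = -40 (j(N) = 8*(-5) = -40)
-5*(-33 + j(4 - 1*(-2))) = -5*(-33 - 40) = -5*(-73) = 365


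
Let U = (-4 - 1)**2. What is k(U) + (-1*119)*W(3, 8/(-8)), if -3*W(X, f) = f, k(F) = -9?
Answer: -146/3 ≈ -48.667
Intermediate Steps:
U = 25 (U = (-5)**2 = 25)
W(X, f) = -f/3
k(U) + (-1*119)*W(3, 8/(-8)) = -9 + (-1*119)*(-8/(3*(-8))) = -9 - (-119)*8*(-1/8)/3 = -9 - (-119)*(-1)/3 = -9 - 119*1/3 = -9 - 119/3 = -146/3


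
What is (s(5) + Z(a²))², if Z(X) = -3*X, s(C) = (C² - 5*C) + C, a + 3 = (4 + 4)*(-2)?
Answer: 1162084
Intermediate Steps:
a = -19 (a = -3 + (4 + 4)*(-2) = -3 + 8*(-2) = -3 - 16 = -19)
s(C) = C² - 4*C
(s(5) + Z(a²))² = (5*(-4 + 5) - 3*(-19)²)² = (5*1 - 3*361)² = (5 - 1083)² = (-1078)² = 1162084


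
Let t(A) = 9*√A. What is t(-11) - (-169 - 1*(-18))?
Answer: 151 + 9*I*√11 ≈ 151.0 + 29.85*I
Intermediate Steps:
t(-11) - (-169 - 1*(-18)) = 9*√(-11) - (-169 - 1*(-18)) = 9*(I*√11) - (-169 + 18) = 9*I*√11 - 1*(-151) = 9*I*√11 + 151 = 151 + 9*I*√11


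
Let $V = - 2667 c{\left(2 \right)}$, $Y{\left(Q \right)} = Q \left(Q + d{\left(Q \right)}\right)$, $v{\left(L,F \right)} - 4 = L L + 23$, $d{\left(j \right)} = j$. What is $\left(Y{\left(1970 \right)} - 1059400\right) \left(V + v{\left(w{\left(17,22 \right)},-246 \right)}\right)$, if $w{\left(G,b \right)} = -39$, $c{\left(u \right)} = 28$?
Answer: $-490133107200$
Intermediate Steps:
$v{\left(L,F \right)} = 27 + L^{2}$ ($v{\left(L,F \right)} = 4 + \left(L L + 23\right) = 4 + \left(L^{2} + 23\right) = 4 + \left(23 + L^{2}\right) = 27 + L^{2}$)
$Y{\left(Q \right)} = 2 Q^{2}$ ($Y{\left(Q \right)} = Q \left(Q + Q\right) = Q 2 Q = 2 Q^{2}$)
$V = -74676$ ($V = \left(-2667\right) 28 = -74676$)
$\left(Y{\left(1970 \right)} - 1059400\right) \left(V + v{\left(w{\left(17,22 \right)},-246 \right)}\right) = \left(2 \cdot 1970^{2} - 1059400\right) \left(-74676 + \left(27 + \left(-39\right)^{2}\right)\right) = \left(2 \cdot 3880900 - 1059400\right) \left(-74676 + \left(27 + 1521\right)\right) = \left(7761800 - 1059400\right) \left(-74676 + 1548\right) = 6702400 \left(-73128\right) = -490133107200$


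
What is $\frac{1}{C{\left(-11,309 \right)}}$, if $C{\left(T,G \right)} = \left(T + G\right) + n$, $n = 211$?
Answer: $\frac{1}{509} \approx 0.0019646$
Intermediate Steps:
$C{\left(T,G \right)} = 211 + G + T$ ($C{\left(T,G \right)} = \left(T + G\right) + 211 = \left(G + T\right) + 211 = 211 + G + T$)
$\frac{1}{C{\left(-11,309 \right)}} = \frac{1}{211 + 309 - 11} = \frac{1}{509}$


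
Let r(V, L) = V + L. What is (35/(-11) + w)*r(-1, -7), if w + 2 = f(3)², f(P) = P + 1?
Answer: -952/11 ≈ -86.545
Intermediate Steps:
f(P) = 1 + P
w = 14 (w = -2 + (1 + 3)² = -2 + 4² = -2 + 16 = 14)
r(V, L) = L + V
(35/(-11) + w)*r(-1, -7) = (35/(-11) + 14)*(-7 - 1) = (35*(-1/11) + 14)*(-8) = (-35/11 + 14)*(-8) = (119/11)*(-8) = -952/11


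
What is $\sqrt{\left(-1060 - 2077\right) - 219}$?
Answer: $2 i \sqrt{839} \approx 57.931 i$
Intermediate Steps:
$\sqrt{\left(-1060 - 2077\right) - 219} = \sqrt{-3137 - 219} = \sqrt{-3356} = 2 i \sqrt{839}$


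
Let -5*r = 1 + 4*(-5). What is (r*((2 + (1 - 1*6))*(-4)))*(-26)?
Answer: -5928/5 ≈ -1185.6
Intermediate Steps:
r = 19/5 (r = -(1 + 4*(-5))/5 = -(1 - 20)/5 = -⅕*(-19) = 19/5 ≈ 3.8000)
(r*((2 + (1 - 1*6))*(-4)))*(-26) = (19*((2 + (1 - 1*6))*(-4))/5)*(-26) = (19*((2 + (1 - 6))*(-4))/5)*(-26) = (19*((2 - 5)*(-4))/5)*(-26) = (19*(-3*(-4))/5)*(-26) = ((19/5)*12)*(-26) = (228/5)*(-26) = -5928/5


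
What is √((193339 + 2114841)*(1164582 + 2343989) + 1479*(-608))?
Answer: 2*√2024603127887 ≈ 2.8458e+6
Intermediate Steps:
√((193339 + 2114841)*(1164582 + 2343989) + 1479*(-608)) = √(2308180*3508571 - 899232) = √(8098413410780 - 899232) = √8098412511548 = 2*√2024603127887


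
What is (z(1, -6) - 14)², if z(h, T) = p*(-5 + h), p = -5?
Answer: 36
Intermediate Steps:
z(h, T) = 25 - 5*h (z(h, T) = -5*(-5 + h) = 25 - 5*h)
(z(1, -6) - 14)² = ((25 - 5*1) - 14)² = ((25 - 5) - 14)² = (20 - 14)² = 6² = 36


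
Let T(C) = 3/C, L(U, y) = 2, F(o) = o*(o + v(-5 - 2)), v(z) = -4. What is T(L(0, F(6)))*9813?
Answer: 29439/2 ≈ 14720.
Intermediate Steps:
F(o) = o*(-4 + o) (F(o) = o*(o - 4) = o*(-4 + o))
T(L(0, F(6)))*9813 = (3/2)*9813 = 29439/2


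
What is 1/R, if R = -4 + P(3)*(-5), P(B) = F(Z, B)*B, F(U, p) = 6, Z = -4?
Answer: -1/94 ≈ -0.010638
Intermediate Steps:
P(B) = 6*B
R = -94 (R = -4 + (6*3)*(-5) = -4 + 18*(-5) = -4 - 90 = -94)
1/R = 1/(-94) = -1/94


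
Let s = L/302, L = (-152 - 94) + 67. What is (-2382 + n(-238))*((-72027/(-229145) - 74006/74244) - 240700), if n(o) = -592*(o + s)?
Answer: -3066623301674543376737/91746744585 ≈ -3.3425e+10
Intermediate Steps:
L = -179 (L = -246 + 67 = -179)
s = -179/302 ≈ -0.59272
n(o) = 52984/151 - 592*o (n(o) = -592*(o - 179/302) = -592*(-179/302 + o) = 52984/151 - 592*o)
(-2382 + n(-238))*((-72027/(-229145) - 74006/74244) - 240700) = (-2382 + (52984/151 - 592*(-238)))*((-72027/(-229145) - 74006/74244) - 240700) = (-2382 + (52984/151 + 140896))*((-72027*(-1/229145) - 74006*1/74244) - 240700) = (-2382 + 21328280/151)*((72027/229145 - 37003/37122) - 240700) = 20968598*(-5805266141/8506320690 - 240700)/151 = (20968598/151)*(-2047477195349141/8506320690) = -3066623301674543376737/91746744585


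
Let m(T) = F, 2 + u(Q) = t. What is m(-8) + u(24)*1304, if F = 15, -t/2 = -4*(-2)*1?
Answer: -23457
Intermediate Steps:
t = -16 (t = -2*(-4*(-2)) = -16 ≈ -16.000)
u(Q) = -18 (u(Q) = -2 - 16 = -18)
m(T) = 15
m(-8) + u(24)*1304 = 15 - 18*1304 = 15 - 23472 = -23457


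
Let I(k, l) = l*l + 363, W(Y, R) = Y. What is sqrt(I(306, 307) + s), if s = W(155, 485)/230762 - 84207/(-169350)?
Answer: sqrt(40137008316965068565518)/651325745 ≈ 307.59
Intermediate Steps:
I(k, l) = 363 + l**2 (I(k, l) = l**2 + 363 = 363 + l**2)
s = 1621502082/3256628725 (s = 155/230762 - 84207/(-169350) = 155*(1/230762) - 84207*(-1/169350) = 155/230762 + 28069/56450 = 1621502082/3256628725 ≈ 0.49791)
sqrt(I(306, 307) + s) = sqrt((363 + 307**2) + 1621502082/3256628725) = sqrt((363 + 94249) + 1621502082/3256628725) = sqrt(94612 + 1621502082/3256628725) = sqrt(308117778431782/3256628725) = sqrt(40137008316965068565518)/651325745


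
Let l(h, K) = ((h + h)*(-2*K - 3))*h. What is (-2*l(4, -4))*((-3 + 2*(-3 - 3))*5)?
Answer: 24000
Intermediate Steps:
l(h, K) = 2*h²*(-3 - 2*K) (l(h, K) = ((2*h)*(-3 - 2*K))*h = (2*h*(-3 - 2*K))*h = 2*h²*(-3 - 2*K))
(-2*l(4, -4))*((-3 + 2*(-3 - 3))*5) = (-2*4²*(-6 - 4*(-4)))*((-3 + 2*(-3 - 3))*5) = (-32*(-6 + 16))*((-3 + 2*(-6))*5) = (-32*10)*((-3 - 12)*5) = (-2*160)*(-15*5) = -320*(-75) = 24000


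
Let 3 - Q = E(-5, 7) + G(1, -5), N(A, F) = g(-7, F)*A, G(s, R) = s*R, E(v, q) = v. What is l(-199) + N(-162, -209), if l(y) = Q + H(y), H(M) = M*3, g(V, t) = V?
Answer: 550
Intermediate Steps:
G(s, R) = R*s
N(A, F) = -7*A
H(M) = 3*M
Q = 13 (Q = 3 - (-5 - 5*1) = 3 - (-5 - 5) = 3 - 1*(-10) = 3 + 10 = 13)
l(y) = 13 + 3*y
l(-199) + N(-162, -209) = (13 + 3*(-199)) - 7*(-162) = (13 - 597) + 1134 = -584 + 1134 = 550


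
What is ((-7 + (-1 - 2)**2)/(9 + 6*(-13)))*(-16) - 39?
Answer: -2659/69 ≈ -38.536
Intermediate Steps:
((-7 + (-1 - 2)**2)/(9 + 6*(-13)))*(-16) - 39 = ((-7 + (-3)**2)/(9 - 78))*(-16) - 39 = ((-7 + 9)/(-69))*(-16) - 39 = (2*(-1/69))*(-16) - 39 = -2/69*(-16) - 39 = 32/69 - 39 = -2659/69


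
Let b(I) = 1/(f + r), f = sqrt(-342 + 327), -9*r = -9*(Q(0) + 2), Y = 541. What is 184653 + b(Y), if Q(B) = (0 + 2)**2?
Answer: 3139103/17 - I*sqrt(15)/51 ≈ 1.8465e+5 - 0.075941*I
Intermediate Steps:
Q(B) = 4 (Q(B) = 2**2 = 4)
r = 6 (r = -(-1)*(4 + 2) = -(-1)*6 = -1/9*(-54) = 6)
f = I*sqrt(15) (f = sqrt(-15) = I*sqrt(15) ≈ 3.873*I)
b(I) = 1/(6 + I*sqrt(15)) (b(I) = 1/(I*sqrt(15) + 6) = 1/(6 + I*sqrt(15)))
184653 + b(Y) = 184653 + (2/17 - I*sqrt(15)/51) = 3139103/17 - I*sqrt(15)/51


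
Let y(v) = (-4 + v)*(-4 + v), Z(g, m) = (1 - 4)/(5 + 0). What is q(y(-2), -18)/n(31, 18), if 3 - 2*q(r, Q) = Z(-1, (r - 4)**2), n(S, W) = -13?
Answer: -9/65 ≈ -0.13846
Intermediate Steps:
Z(g, m) = -3/5
y(v) = (-4 + v)**2
q(r, Q) = 9/5 (q(r, Q) = 3/2 - 1/2*(-3/5) = 3/2 + 3/10 = 9/5)
q(y(-2), -18)/n(31, 18) = (9/5)/(-13) = (9/5)*(-1/13) = -9/65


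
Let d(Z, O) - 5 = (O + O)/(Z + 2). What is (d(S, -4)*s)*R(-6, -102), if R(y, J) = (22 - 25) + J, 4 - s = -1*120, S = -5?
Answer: -99820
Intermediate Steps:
s = 124 (s = 4 - (-1)*120 = 4 - 1*(-120) = 4 + 120 = 124)
R(y, J) = -3 + J
d(Z, O) = 5 + 2*O/(2 + Z) (d(Z, O) = 5 + (O + O)/(Z + 2) = 5 + (2*O)/(2 + Z) = 5 + 2*O/(2 + Z))
(d(S, -4)*s)*R(-6, -102) = (((10 + 2*(-4) + 5*(-5))/(2 - 5))*124)*(-3 - 102) = (((10 - 8 - 25)/(-3))*124)*(-105) = (-1/3*(-23)*124)*(-105) = ((23/3)*124)*(-105) = (2852/3)*(-105) = -99820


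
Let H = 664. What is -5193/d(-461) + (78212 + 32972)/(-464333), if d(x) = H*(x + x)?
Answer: -65656453003/284268377264 ≈ -0.23097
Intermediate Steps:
d(x) = 1328*x (d(x) = 664*(x + x) = 664*(2*x) = 1328*x)
-5193/d(-461) + (78212 + 32972)/(-464333) = -5193/(1328*(-461)) + (78212 + 32972)/(-464333) = -5193/(-612208) + 111184*(-1/464333) = -5193*(-1/612208) - 111184/464333 = 5193/612208 - 111184/464333 = -65656453003/284268377264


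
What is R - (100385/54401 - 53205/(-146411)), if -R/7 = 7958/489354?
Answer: -4526173311379663/1948829014441047 ≈ -2.3225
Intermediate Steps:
R = -27853/244677 (R = -55706/489354 = -7*3979/244677 = -27853/244677 ≈ -0.11384)
R - (100385/54401 - 53205/(-146411)) = -27853/244677 - (100385/54401 - 53205/(-146411)) = -27853/244677 - (100385*(1/54401) - 53205*(-1/146411)) = -27853/244677 - (100385/54401 + 53205/146411) = -27853/244677 - 1*17591873440/7964904811 = -27853/244677 - 17591873440/7964904811 = -4526173311379663/1948829014441047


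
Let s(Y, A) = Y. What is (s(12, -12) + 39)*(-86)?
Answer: -4386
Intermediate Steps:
(s(12, -12) + 39)*(-86) = (12 + 39)*(-86) = 51*(-86) = -4386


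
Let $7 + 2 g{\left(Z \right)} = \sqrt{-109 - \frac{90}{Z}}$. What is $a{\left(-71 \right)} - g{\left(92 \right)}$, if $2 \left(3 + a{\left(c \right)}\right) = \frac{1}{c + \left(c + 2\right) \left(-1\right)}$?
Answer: $\frac{1}{4} - \frac{i \sqrt{232714}}{92} \approx 0.25 - 5.2435 i$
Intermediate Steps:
$g{\left(Z \right)} = - \frac{7}{2} + \frac{\sqrt{-109 - \frac{90}{Z}}}{2}$
$a{\left(c \right)} = - \frac{13}{4}$ ($a{\left(c \right)} = -3 + \frac{1}{2 \left(c + \left(c + 2\right) \left(-1\right)\right)} = -3 + \frac{1}{2 \left(c + \left(2 + c\right) \left(-1\right)\right)} = -3 + \frac{1}{2 \left(c - \left(2 + c\right)\right)} = -3 + \frac{1}{2 \left(-2\right)} = -3 + \frac{1}{2} \left(- \frac{1}{2}\right) = -3 - \frac{1}{4} = - \frac{13}{4}$)
$a{\left(-71 \right)} - g{\left(92 \right)} = - \frac{13}{4} - \left(- \frac{7}{2} + \frac{\sqrt{\frac{-90 - 10028}{92}}}{2}\right) = - \frac{13}{4} - \left(- \frac{7}{2} + \frac{\sqrt{\frac{1}{92} \left(-10118\right)}}{2}\right) = - \frac{13}{4} - \left(- \frac{7}{2} + \frac{\sqrt{- \frac{5059}{46}}}{2}\right) = - \frac{13}{4} - \left(- \frac{7}{2} + \frac{\frac{1}{46} i \sqrt{232714}}{2}\right) = - \frac{13}{4} - \left(- \frac{7}{2} + \frac{i \sqrt{232714}}{92}\right) = - \frac{13}{4} + \left(\frac{7}{2} - \frac{i \sqrt{232714}}{92}\right) = \frac{1}{4} - \frac{i \sqrt{232714}}{92}$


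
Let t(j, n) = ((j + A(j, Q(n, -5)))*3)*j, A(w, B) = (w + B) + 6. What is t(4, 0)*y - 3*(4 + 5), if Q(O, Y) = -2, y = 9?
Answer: 1269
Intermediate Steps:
A(w, B) = 6 + B + w (A(w, B) = (B + w) + 6 = 6 + B + w)
t(j, n) = j*(12 + 6*j) (t(j, n) = ((j + (6 - 2 + j))*3)*j = ((j + (4 + j))*3)*j = ((4 + 2*j)*3)*j = (12 + 6*j)*j = j*(12 + 6*j))
t(4, 0)*y - 3*(4 + 5) = (6*4*(2 + 4))*9 - 3*(4 + 5) = (6*4*6)*9 - 3*9 = 144*9 - 27 = 1296 - 27 = 1269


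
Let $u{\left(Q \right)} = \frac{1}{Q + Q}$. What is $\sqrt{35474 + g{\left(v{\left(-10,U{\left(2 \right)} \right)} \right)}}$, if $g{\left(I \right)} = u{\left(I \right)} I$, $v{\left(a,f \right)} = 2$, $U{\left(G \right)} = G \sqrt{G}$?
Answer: $\frac{\sqrt{141898}}{2} \approx 188.35$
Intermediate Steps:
$U{\left(G \right)} = G^{\frac{3}{2}}$
$u{\left(Q \right)} = \frac{1}{2 Q}$
$g{\left(I \right)} = \frac{1}{2}$ ($g{\left(I \right)} = \frac{1}{2 I} I = \frac{1}{2}$)
$\sqrt{35474 + g{\left(v{\left(-10,U{\left(2 \right)} \right)} \right)}} = \sqrt{35474 + \frac{1}{2}} = \sqrt{\frac{70949}{2}} = \frac{\sqrt{141898}}{2}$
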